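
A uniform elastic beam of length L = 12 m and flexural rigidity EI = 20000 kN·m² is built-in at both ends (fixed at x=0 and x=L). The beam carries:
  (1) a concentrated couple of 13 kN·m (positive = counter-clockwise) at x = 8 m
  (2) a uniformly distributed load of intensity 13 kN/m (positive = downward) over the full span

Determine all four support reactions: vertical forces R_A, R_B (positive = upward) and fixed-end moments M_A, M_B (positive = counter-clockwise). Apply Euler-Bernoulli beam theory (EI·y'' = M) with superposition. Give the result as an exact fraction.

R_A = 715/9 kN, M_A = 481/3 kN·m, R_B = 689/9 kN, M_B = -156 kN·m

Load 1 — applied couple M₀=13 kN·m at a=8 m (b=L-a=4):
  R_A = 6M₀ab/L³ = 6·13·8·4/12³ = 13/9 kN
  M_A = M₀b(2a-b)/L² = 13·4·(2·8-4)/12² = 13/3 kN·m
  R_B = -6M₀ab/L³ = -6·13·8·4/12³ = -13/9 kN
  M_B = M₀a(2b-a)/L² = 13·8·(2·4-8)/12² = 0 kN·m
Load 2 — uniform load w=13 kN/m over full span:
  R_A = wL/2 = 13·12/2 = 78 kN
  M_A = wL²/12 = 13·12²/12 = 156 kN·m
  R_B = wL/2 = 13·12/2 = 78 kN
  M_B = -wL²/12 = -13·12²/12 = -156 kN·m
Superposition: R_A = 715/9 kN, M_A = 481/3 kN·m, R_B = 689/9 kN, M_B = -156 kN·m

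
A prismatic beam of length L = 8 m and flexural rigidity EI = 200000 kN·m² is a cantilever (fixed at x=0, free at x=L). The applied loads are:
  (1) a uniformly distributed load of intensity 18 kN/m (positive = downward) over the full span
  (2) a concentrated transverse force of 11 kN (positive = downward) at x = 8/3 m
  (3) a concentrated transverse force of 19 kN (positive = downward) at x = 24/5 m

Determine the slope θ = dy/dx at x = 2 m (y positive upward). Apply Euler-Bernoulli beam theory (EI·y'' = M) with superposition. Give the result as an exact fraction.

Load 1 — uniform load w=18 kN/m over full span:
  θ_1 = -wx(x²-3Lx+3L²)/(6EI) = -18·2·(2²-3·8·2+3·8²)/(6·200000) = -111/25000 rad
Load 2 — point force P=11 kN at a=8/3 m (b=L-a=16/3):
  θ_2 = -Px(2a-x)/(2EI)  [x≤a] = -11·2·(2·(8/3)-2)/(2·200000) = -11/60000 rad
Load 3 — point force P=19 kN at a=24/5 m (b=L-a=16/5):
  θ_3 = -Px(2a-x)/(2EI)  [x≤a] = -19·2·(2·(24/5)-2)/(2·200000) = -361/500000 rad
Superposition: θ = Σ θ_i = -4009/750000 rad ≈ -0.005345 rad

θ(2) = -4009/750000 rad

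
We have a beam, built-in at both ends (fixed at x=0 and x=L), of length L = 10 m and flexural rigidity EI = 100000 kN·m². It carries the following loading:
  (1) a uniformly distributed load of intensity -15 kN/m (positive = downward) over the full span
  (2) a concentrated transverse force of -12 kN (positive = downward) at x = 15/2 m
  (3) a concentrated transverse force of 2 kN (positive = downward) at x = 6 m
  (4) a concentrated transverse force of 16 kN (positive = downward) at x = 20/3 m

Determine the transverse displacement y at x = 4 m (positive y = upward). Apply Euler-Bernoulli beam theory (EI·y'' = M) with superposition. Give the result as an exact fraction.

Load 1 — uniform load w=-15 kN/m over full span:
  y_1 = -wx²(L-x)²/(24EI) = -(-15)·4²·(10-4)²/(24·100000) = 9/2500 m
Load 2 — point force P=-12 kN at a=15/2 m (b=L-a=5/2):
  y_2 = -Pb²x²(3aL-(3a+b)x)/(6L³EI)  [x≤a] = -(-12)·(5/2)²·4²·(3·(15/2)·10-(3·(15/2)+(5/2))·4)/(6·10³·100000) = 1/4000 m
Load 3 — point force P=2 kN at a=6 m (b=L-a=4):
  y_3 = -Pb²x²(3aL-(3a+b)x)/(6L³EI)  [x≤a] = -2·4²·4²·(3·6·10-(3·6+4)·4)/(6·10³·100000) = -92/1171875 m
Load 4 — point force P=16 kN at a=20/3 m (b=L-a=10/3):
  y_4 = -Pb²x²(3aL-(3a+b)x)/(6L³EI)  [x≤a] = -16·(10/3)²·4²·(3·(20/3)·10-(3·(20/3)+(10/3))·4)/(6·10³·100000) = -128/253125 m
Superposition: y = Σ y_i = 3306637/1012500000 m ≈ 0.003266 m

y(4) = 3306637/1012500000 m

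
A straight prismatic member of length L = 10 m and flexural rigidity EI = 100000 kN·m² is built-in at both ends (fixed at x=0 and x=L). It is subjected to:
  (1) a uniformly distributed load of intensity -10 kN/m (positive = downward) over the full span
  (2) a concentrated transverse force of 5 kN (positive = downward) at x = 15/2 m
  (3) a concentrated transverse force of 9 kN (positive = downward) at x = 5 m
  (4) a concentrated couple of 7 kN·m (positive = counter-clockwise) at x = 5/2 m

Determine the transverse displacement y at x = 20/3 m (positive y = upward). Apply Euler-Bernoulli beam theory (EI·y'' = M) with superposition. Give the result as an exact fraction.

Load 1 — uniform load w=-10 kN/m over full span:
  y_1 = -wx²(L-x)²/(24EI) = -(-10)·(20/3)²·(10-(20/3))²/(24·100000) = 1/486 m
Load 2 — point force P=5 kN at a=15/2 m (b=L-a=5/2):
  y_2 = -Pb²x²(3aL-(3a+b)x)/(6L³EI)  [x≤a] = -5·(5/2)²·(20/3)²·(3·(15/2)·10-(3·(15/2)+(5/2))·(20/3))/(6·10³·100000) = -7/51840 m
Load 3 — point force P=9 kN at a=5 m (b=L-a=5):
  y_3 = -Pa²(L-x)²(3bL-(3b+a)(L-x))/(6L³EI)  [x>a] = -9·5²·(10-(20/3))²·(3·5·10-(3·5+5)·(10-(20/3)))/(6·10³·100000) = -1/2880 m
Load 4 — applied couple M₀=7 kN·m at a=5/2 m (b=L-a=15/2):
  y_4 = (R_Ax³/6 - M_Ax²/2 - M₀(x-a)²/2)/EI  [x>a] with R_A=63/80, M_A=-21/16 = ((63/80)·(20/3)³/6 - (-21/16)·(20/3)²/2 - 7·((20/3)-(5/2))²/2)/100000 = 7/96000 m
Superposition: y = Σ y_i = 12817/7776000 m ≈ 0.001648 m

y(20/3) = 12817/7776000 m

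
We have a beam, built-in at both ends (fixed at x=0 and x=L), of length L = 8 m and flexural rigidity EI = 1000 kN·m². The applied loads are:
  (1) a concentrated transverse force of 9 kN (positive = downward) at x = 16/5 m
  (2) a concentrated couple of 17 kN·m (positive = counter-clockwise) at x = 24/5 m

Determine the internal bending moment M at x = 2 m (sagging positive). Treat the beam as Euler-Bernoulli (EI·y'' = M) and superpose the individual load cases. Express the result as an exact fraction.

M(2) = 247/125 kN·m

Load 1 — point force P=9 kN at a=16/5 m (b=L-a=24/5):
  M_1 = Pb²(3a+b)x/L³ - Pab²/L²  [x≤a] = 9·(24/5)²·(3·(16/5)+(24/5))·2/8³ - 9·(16/5)·(24/5)²/8² = 162/125 kN·m
Load 2 — applied couple M₀=17 kN·m at a=24/5 m (b=L-a=16/5):
  M_2 = R_Ax - M_A  [x≤a] with R_A=153/50, M_A=136/25 = (153/50)·2 - (136/25) = 17/25 kN·m
Superposition: M = Σ M_i = 247/125 kN·m ≈ 1.976000 kN·m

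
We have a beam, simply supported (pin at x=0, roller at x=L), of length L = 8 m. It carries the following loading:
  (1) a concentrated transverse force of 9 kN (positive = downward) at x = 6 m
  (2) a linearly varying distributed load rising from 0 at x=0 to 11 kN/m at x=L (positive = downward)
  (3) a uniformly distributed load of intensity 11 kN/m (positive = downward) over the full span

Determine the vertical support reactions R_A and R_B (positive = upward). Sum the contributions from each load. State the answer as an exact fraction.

Load 1 — point force P=9 kN at a=6 m (b=L-a=2):
  R_A = Pb/L = 9·2/8 = 9/4 kN
  R_B = Pa/L = 9·6/8 = 27/4 kN
Load 2 — triangular load w₀=11 kN/m (0→w₀ over full span):
  R_A = w₀L/6 = 11·8/6 = 44/3 kN
  R_B = w₀L/3 = 11·8/3 = 88/3 kN
Load 3 — uniform load w=11 kN/m over full span:
  R_A = wL/2 = 11·8/2 = 44 kN
  R_B = wL/2 = 11·8/2 = 44 kN
Superposition: R_A = 731/12 kN, R_B = 961/12 kN

R_A = 731/12 kN, R_B = 961/12 kN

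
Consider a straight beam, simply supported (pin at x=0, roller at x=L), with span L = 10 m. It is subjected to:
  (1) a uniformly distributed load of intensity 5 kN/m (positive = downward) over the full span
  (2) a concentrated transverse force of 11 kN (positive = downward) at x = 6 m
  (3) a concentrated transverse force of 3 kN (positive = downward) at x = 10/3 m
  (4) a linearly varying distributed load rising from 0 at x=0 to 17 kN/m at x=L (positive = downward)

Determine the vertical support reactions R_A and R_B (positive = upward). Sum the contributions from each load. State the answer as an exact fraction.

Load 1 — uniform load w=5 kN/m over full span:
  R_A = wL/2 = 5·10/2 = 25 kN
  R_B = wL/2 = 5·10/2 = 25 kN
Load 2 — point force P=11 kN at a=6 m (b=L-a=4):
  R_A = Pb/L = 11·4/10 = 22/5 kN
  R_B = Pa/L = 11·6/10 = 33/5 kN
Load 3 — point force P=3 kN at a=10/3 m (b=L-a=20/3):
  R_A = Pb/L = 3·(20/3)/10 = 2 kN
  R_B = Pa/L = 3·(10/3)/10 = 1 kN
Load 4 — triangular load w₀=17 kN/m (0→w₀ over full span):
  R_A = w₀L/6 = 17·10/6 = 85/3 kN
  R_B = w₀L/3 = 17·10/3 = 170/3 kN
Superposition: R_A = 896/15 kN, R_B = 1339/15 kN

R_A = 896/15 kN, R_B = 1339/15 kN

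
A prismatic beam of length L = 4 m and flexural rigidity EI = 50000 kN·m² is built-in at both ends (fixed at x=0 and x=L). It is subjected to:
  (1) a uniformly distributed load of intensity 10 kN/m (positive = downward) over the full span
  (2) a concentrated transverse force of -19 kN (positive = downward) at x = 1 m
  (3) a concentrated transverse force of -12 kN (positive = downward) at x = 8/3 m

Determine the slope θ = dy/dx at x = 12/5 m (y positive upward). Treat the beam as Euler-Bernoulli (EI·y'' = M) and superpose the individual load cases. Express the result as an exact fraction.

Load 1 — uniform load w=10 kN/m over full span:
  θ_1 = -wx(L-x)(L-2x)/(12EI) = -10·(12/5)·(4-(12/5))·(4-2·(12/5))/(12·50000) = 4/78125 rad
Load 2 — point force P=-19 kN at a=1 m (b=L-a=3):
  θ_2 = Pa²(L-x)(2bL-(3b+a)(L-x))/(2L³EI)  [x>a] = (-19)·1²·(4-(12/5))·(2·3·4-(3·3+1)·(4-(12/5)))/(2·4³·50000) = -19/500000 rad
Load 3 — point force P=-12 kN at a=8/3 m (b=L-a=4/3):
  θ_3 = -Pb²x(2aL-(3a+b)x)/(2L³EI)  [x≤a] = -(-12)·(4/3)²·(12/5)·(2·(8/3)·4-(3·(8/3)+(4/3))·(12/5))/(2·4³·50000) = -2/234375 rad
Superposition: θ = Σ θ_i = 7/1500000 rad ≈ 0.000005 rad

θ(12/5) = 7/1500000 rad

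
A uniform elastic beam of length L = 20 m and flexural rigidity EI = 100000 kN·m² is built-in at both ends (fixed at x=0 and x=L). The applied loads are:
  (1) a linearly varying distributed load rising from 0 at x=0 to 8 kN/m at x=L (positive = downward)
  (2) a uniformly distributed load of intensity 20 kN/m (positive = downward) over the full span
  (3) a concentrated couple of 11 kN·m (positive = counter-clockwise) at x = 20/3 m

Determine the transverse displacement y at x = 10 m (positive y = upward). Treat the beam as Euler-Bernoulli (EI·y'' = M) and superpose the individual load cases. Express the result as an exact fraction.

y(10) = -1789/18000 m

Load 1 — triangular load w₀=8 kN/m (0→w₀ over full span):
  y_1 = -w₀x²(L-x)²(x+2L)/(120LEI) = -8·10²·(20-10)²·(10+2·20)/(120·20·100000) = -1/60 m
Load 2 — uniform load w=20 kN/m over full span:
  y_2 = -wx²(L-x)²/(24EI) = -20·10²·(20-10)²/(24·100000) = -1/12 m
Load 3 — applied couple M₀=11 kN·m at a=20/3 m (b=L-a=40/3):
  y_3 = (R_Ax³/6 - M_Ax²/2 - M₀(x-a)²/2)/EI  [x>a] with R_A=11/15, M_A=0 = ((11/15)·10³/6 - 0·10²/2 - 11·(10-(20/3))²/2)/100000 = 11/18000 m
Superposition: y = Σ y_i = -1789/18000 m ≈ -0.099389 m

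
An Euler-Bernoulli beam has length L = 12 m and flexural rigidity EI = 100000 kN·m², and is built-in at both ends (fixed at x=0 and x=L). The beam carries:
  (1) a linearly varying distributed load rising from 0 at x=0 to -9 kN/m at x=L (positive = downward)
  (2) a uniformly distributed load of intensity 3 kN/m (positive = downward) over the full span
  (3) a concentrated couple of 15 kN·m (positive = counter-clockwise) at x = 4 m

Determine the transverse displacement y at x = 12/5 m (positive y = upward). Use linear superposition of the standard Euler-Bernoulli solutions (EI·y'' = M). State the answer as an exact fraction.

y(12/5) = 12243/48828125 m

Load 1 — triangular load w₀=-9 kN/m (0→w₀ over full span):
  y_1 = -w₀x²(L-x)²(x+2L)/(120LEI) = -(-9)·(12/5)²·(12-(12/5))²·((12/5)+2·12)/(120·12·100000) = 42768/48828125 m
Load 2 — uniform load w=3 kN/m over full span:
  y_2 = -wx²(L-x)²/(24EI) = -3·(12/5)²·(12-(12/5))²/(24·100000) = -1296/1953125 m
Load 3 — applied couple M₀=15 kN·m at a=4 m (b=L-a=8):
  y_3 = (R_Ax³/6 - M_Ax²/2)/EI  [x≤a] with R_A=5/3, M_A=0 = ((5/3)·(12/5)³/6 - 0·(12/5)²/2)/100000 = 3/78125 m
Superposition: y = Σ y_i = 12243/48828125 m ≈ 0.000251 m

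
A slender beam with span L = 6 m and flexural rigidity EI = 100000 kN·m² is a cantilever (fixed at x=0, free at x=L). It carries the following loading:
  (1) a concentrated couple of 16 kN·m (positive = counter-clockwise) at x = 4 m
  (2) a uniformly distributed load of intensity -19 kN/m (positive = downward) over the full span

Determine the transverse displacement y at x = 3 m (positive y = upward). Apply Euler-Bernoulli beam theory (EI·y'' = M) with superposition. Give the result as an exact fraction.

Load 1 — applied couple M₀=16 kN·m at a=4 m (b=L-a=2):
  y_1 = M₀x²/(2EI)  [x≤a] = 16·3²/(2·100000) = 9/12500 m
Load 2 — uniform load w=-19 kN/m over full span:
  y_2 = -wx²(x²-4Lx+6L²)/(24EI) = -(-19)·3²·(3²-4·6·3+6·6²)/(24·100000) = 8721/800000 m
Superposition: y = Σ y_i = 9297/800000 m ≈ 0.011621 m

y(3) = 9297/800000 m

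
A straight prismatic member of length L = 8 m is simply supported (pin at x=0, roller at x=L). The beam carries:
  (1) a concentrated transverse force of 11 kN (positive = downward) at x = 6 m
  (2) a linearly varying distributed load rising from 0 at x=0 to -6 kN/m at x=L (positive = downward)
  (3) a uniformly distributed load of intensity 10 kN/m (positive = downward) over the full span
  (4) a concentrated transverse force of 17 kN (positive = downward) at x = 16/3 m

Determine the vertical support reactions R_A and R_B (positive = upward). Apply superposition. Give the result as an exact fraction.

R_A = 485/12 kN, R_B = 523/12 kN

Load 1 — point force P=11 kN at a=6 m (b=L-a=2):
  R_A = Pb/L = 11·2/8 = 11/4 kN
  R_B = Pa/L = 11·6/8 = 33/4 kN
Load 2 — triangular load w₀=-6 kN/m (0→w₀ over full span):
  R_A = w₀L/6 = (-6)·8/6 = -8 kN
  R_B = w₀L/3 = (-6)·8/3 = -16 kN
Load 3 — uniform load w=10 kN/m over full span:
  R_A = wL/2 = 10·8/2 = 40 kN
  R_B = wL/2 = 10·8/2 = 40 kN
Load 4 — point force P=17 kN at a=16/3 m (b=L-a=8/3):
  R_A = Pb/L = 17·(8/3)/8 = 17/3 kN
  R_B = Pa/L = 17·(16/3)/8 = 34/3 kN
Superposition: R_A = 485/12 kN, R_B = 523/12 kN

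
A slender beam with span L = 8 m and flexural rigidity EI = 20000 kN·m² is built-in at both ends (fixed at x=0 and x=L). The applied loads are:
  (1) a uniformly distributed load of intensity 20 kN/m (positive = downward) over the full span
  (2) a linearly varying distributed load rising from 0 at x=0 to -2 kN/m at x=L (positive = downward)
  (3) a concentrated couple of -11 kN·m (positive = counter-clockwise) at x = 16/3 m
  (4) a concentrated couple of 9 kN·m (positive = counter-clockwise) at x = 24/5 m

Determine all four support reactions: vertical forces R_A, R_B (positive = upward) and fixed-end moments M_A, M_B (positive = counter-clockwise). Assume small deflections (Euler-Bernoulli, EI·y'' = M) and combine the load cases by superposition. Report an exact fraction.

R_A = 5804/75 kN, M_A = 7621/75 kN·m, R_B = 5596/75 kN, M_B = -7439/75 kN·m

Load 1 — uniform load w=20 kN/m over full span:
  R_A = wL/2 = 20·8/2 = 80 kN
  M_A = wL²/12 = 20·8²/12 = 320/3 kN·m
  R_B = wL/2 = 20·8/2 = 80 kN
  M_B = -wL²/12 = -20·8²/12 = -320/3 kN·m
Load 2 — triangular load w₀=-2 kN/m (0→w₀ over full span):
  R_A = 3w₀L/20 = 3·(-2)·8/20 = -12/5 kN
  M_A = w₀L²/30 = (-2)·8²/30 = -64/15 kN·m
  R_B = 7w₀L/20 = 7·(-2)·8/20 = -28/5 kN
  M_B = -w₀L²/20 = -(-2)·8²/20 = 32/5 kN·m
Load 3 — applied couple M₀=-11 kN·m at a=16/3 m (b=L-a=8/3):
  R_A = 6M₀ab/L³ = 6·(-11)·(16/3)·(8/3)/8³ = -11/6 kN
  M_A = M₀b(2a-b)/L² = (-11)·(8/3)·(2·(16/3)-(8/3))/8² = -11/3 kN·m
  R_B = -6M₀ab/L³ = -6·(-11)·(16/3)·(8/3)/8³ = 11/6 kN
  M_B = M₀a(2b-a)/L² = (-11)·(16/3)·(2·(8/3)-(16/3))/8² = 0 kN·m
Load 4 — applied couple M₀=9 kN·m at a=24/5 m (b=L-a=16/5):
  R_A = 6M₀ab/L³ = 6·9·(24/5)·(16/5)/8³ = 81/50 kN
  M_A = M₀b(2a-b)/L² = 9·(16/5)·(2·(24/5)-(16/5))/8² = 72/25 kN·m
  R_B = -6M₀ab/L³ = -6·9·(24/5)·(16/5)/8³ = -81/50 kN
  M_B = M₀a(2b-a)/L² = 9·(24/5)·(2·(16/5)-(24/5))/8² = 27/25 kN·m
Superposition: R_A = 5804/75 kN, M_A = 7621/75 kN·m, R_B = 5596/75 kN, M_B = -7439/75 kN·m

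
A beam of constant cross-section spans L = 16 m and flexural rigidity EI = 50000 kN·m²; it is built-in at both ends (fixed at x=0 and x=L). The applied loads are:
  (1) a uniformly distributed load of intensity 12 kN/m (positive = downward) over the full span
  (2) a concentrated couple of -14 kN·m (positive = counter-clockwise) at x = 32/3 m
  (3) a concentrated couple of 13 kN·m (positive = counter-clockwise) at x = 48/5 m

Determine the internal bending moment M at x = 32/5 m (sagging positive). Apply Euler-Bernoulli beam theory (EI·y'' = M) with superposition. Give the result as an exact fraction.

Load 1 — uniform load w=12 kN/m over full span:
  M_1 = wLx/2 - wL²/12 - wx²/2 = 12·16·(32/5)/2 - 12·16²/12 - 12·(32/5)²/2 = 2816/25 kN·m
Load 2 — applied couple M₀=-14 kN·m at a=32/3 m (b=L-a=16/3):
  M_2 = R_Ax - M_A  [x≤a] with R_A=-7/6, M_A=-14/3 = (-7/6)·(32/5) - (-14/3) = -14/5 kN·m
Load 3 — applied couple M₀=13 kN·m at a=48/5 m (b=L-a=32/5):
  M_3 = R_Ax - M_A  [x≤a] with R_A=117/100, M_A=104/25 = (117/100)·(32/5) - (104/25) = 416/125 kN·m
Superposition: M = Σ M_i = 14146/125 kN·m ≈ 113.168000 kN·m

M(32/5) = 14146/125 kN·m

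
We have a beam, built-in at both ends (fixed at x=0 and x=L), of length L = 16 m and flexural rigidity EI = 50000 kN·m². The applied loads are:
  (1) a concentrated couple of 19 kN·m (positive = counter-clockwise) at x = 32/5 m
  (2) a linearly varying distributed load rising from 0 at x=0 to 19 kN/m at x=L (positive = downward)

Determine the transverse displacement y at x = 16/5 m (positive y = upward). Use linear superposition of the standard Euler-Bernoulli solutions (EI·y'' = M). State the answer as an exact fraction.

y(16/5) = -1718968/146484375 m

Load 1 — applied couple M₀=19 kN·m at a=32/5 m (b=L-a=48/5):
  y_1 = (R_Ax³/6 - M_Ax²/2)/EI  [x≤a] with R_A=171/100, M_A=57/25 = ((171/100)·(16/5)³/6 - (57/25)·(16/5)²/2)/50000 = -456/9765625 m
Load 2 — triangular load w₀=19 kN/m (0→w₀ over full span):
  y_2 = -w₀x²(L-x)²(x+2L)/(120LEI) = -19·(16/5)²·(16-(16/5))²·((16/5)+2·16)/(120·16·50000) = -1712128/146484375 m
Superposition: y = Σ y_i = -1718968/146484375 m ≈ -0.011735 m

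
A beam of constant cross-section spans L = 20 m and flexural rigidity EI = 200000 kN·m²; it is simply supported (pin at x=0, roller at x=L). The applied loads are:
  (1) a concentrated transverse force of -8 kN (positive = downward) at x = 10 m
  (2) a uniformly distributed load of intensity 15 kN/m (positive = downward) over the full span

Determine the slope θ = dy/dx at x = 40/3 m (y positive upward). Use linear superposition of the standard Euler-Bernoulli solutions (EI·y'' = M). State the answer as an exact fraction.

Load 1 — point force P=-8 kN at a=10 m (b=L-a=10):
  θ_1 = -Pa(2L²-6Lx+3x²+a²)/(6LEI)  [x>a] = -(-8)·10·(2·20²-6·20·(40/3)+3·(40/3)²+10²)/(6·20·200000) = -1/1800 rad
Load 2 — uniform load w=15 kN/m over full span:
  θ_2 = -w(L³-6Lx²+4x³)/(24EI) = -15·(20³-6·20·(40/3)²+4·(40/3)³)/(24·200000) = 13/1080 rad
Superposition: θ = Σ θ_i = 31/2700 rad ≈ 0.011481 rad

θ(40/3) = 31/2700 rad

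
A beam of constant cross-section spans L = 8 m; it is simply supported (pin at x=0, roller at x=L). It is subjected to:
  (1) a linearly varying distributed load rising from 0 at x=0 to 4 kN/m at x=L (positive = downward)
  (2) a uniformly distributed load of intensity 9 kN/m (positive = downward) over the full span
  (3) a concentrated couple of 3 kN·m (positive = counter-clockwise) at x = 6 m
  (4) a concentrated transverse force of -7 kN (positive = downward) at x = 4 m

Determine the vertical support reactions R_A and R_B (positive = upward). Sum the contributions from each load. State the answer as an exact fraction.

Load 1 — triangular load w₀=4 kN/m (0→w₀ over full span):
  R_A = w₀L/6 = 4·8/6 = 16/3 kN
  R_B = w₀L/3 = 4·8/3 = 32/3 kN
Load 2 — uniform load w=9 kN/m over full span:
  R_A = wL/2 = 9·8/2 = 36 kN
  R_B = wL/2 = 9·8/2 = 36 kN
Load 3 — applied couple M₀=3 kN·m at a=6 m (b=L-a=2):
  R_A = M₀/L = 3/8 kN
  R_B = -M₀/L = -3/8 kN
Load 4 — point force P=-7 kN at a=4 m (b=L-a=4):
  R_A = Pb/L = (-7)·4/8 = -7/2 kN
  R_B = Pa/L = (-7)·4/8 = -7/2 kN
Superposition: R_A = 917/24 kN, R_B = 1027/24 kN

R_A = 917/24 kN, R_B = 1027/24 kN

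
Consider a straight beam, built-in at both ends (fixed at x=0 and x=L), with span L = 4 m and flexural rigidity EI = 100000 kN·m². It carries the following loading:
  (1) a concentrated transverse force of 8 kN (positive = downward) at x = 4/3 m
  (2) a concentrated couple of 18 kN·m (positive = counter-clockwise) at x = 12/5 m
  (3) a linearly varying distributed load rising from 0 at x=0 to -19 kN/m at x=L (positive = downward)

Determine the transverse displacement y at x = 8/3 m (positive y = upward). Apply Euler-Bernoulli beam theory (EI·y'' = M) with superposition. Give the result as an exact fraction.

y(8/3) = 11653/341718750 m

Load 1 — point force P=8 kN at a=4/3 m (b=L-a=8/3):
  y_1 = -Pa²(L-x)²(3bL-(3b+a)(L-x))/(6L³EI)  [x>a] = -8·(4/3)²·(4-(8/3))²·(3·(8/3)·4-(3·(8/3)+(4/3))·(4-(8/3)))/(6·4³·100000) = -88/6834375 m
Load 2 — applied couple M₀=18 kN·m at a=12/5 m (b=L-a=8/5):
  y_2 = (R_Ax³/6 - M_Ax²/2 - M₀(x-a)²/2)/EI  [x>a] with R_A=162/25, M_A=144/25 = ((162/25)·(8/3)³/6 - (144/25)·(8/3)²/2 - 18·((8/3)-(12/5))²/2)/100000 = -1/156250 m
Load 3 — triangular load w₀=-19 kN/m (0→w₀ over full span):
  y_3 = -w₀x²(L-x)²(x+2L)/(120LEI) = -(-19)·(8/3)²·(4-(8/3))²·((8/3)+2·4)/(120·4·100000) = 608/11390625 m
Superposition: y = Σ y_i = 11653/341718750 m ≈ 0.000034 m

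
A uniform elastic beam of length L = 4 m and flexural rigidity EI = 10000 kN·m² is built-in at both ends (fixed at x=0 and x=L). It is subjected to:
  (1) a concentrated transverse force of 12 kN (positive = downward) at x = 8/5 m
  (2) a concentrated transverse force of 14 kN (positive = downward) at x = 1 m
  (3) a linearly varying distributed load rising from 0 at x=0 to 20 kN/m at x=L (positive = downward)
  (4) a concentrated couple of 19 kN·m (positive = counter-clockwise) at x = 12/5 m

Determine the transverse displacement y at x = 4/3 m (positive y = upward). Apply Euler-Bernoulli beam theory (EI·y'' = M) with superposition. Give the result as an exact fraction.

y(4/3) = -298669/227812500 m

Load 1 — point force P=12 kN at a=8/5 m (b=L-a=12/5):
  y_1 = -Pb²x²(3aL-(3a+b)x)/(6L³EI)  [x≤a] = -12·(12/5)²·(4/3)²·(3·(8/5)·4-(3·(8/5)+(12/5))·(4/3))/(6·4³·10000) = -24/78125 m
Load 2 — point force P=14 kN at a=1 m (b=L-a=3):
  y_2 = -Pa²(L-x)²(3bL-(3b+a)(L-x))/(6L³EI)  [x>a] = -14·1²·(4-(4/3))²·(3·3·4-(3·3+1)·(4-(4/3)))/(6·4³·10000) = -49/202500 m
Load 3 — triangular load w₀=20 kN/m (0→w₀ over full span):
  y_3 = -w₀x²(L-x)²(x+2L)/(120LEI) = -20·(4/3)²·(4-(4/3))²·((4/3)+2·4)/(120·4·10000) = -224/455625 m
Load 4 — applied couple M₀=19 kN·m at a=12/5 m (b=L-a=8/5):
  y_4 = (R_Ax³/6 - M_Ax²/2)/EI  [x≤a] with R_A=171/25, M_A=152/25 = ((171/25)·(4/3)³/6 - (152/25)·(4/3)²/2)/10000 = -38/140625 m
Superposition: y = Σ y_i = -298669/227812500 m ≈ -0.001311 m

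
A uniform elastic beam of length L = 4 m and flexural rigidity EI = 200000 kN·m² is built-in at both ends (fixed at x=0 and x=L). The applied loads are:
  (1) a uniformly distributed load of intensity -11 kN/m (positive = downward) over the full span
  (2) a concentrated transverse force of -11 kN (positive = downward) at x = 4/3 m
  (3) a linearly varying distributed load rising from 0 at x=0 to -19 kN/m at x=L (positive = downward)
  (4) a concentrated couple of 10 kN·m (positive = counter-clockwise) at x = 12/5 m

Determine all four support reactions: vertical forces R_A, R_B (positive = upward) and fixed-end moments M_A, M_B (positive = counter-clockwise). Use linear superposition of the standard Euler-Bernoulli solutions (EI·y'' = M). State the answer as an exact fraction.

Load 1 — uniform load w=-11 kN/m over full span:
  R_A = wL/2 = (-11)·4/2 = -22 kN
  M_A = wL²/12 = (-11)·4²/12 = -44/3 kN·m
  R_B = wL/2 = (-11)·4/2 = -22 kN
  M_B = -wL²/12 = -(-11)·4²/12 = 44/3 kN·m
Load 2 — point force P=-11 kN at a=4/3 m (b=L-a=8/3):
  R_A = Pb²(3a+b)/L³ = (-11)·(8/3)²·(3·(4/3)+(8/3))/4³ = -220/27 kN
  M_A = Pab²/L² = (-11)·(4/3)·(8/3)²/4² = -176/27 kN·m
  R_B = Pa²(a+3b)/L³ = (-11)·(4/3)²·((4/3)+3·(8/3))/4³ = -77/27 kN
  M_B = -Pa²b/L² = -(-11)·(4/3)²·(8/3)/4² = 88/27 kN·m
Load 3 — triangular load w₀=-19 kN/m (0→w₀ over full span):
  R_A = 3w₀L/20 = 3·(-19)·4/20 = -57/5 kN
  M_A = w₀L²/30 = (-19)·4²/30 = -152/15 kN·m
  R_B = 7w₀L/20 = 7·(-19)·4/20 = -133/5 kN
  M_B = -w₀L²/20 = -(-19)·4²/20 = 76/5 kN·m
Load 4 — applied couple M₀=10 kN·m at a=12/5 m (b=L-a=8/5):
  R_A = 6M₀ab/L³ = 6·10·(12/5)·(8/5)/4³ = 18/5 kN
  M_A = M₀b(2a-b)/L² = 10·(8/5)·(2·(12/5)-(8/5))/4² = 16/5 kN·m
  R_B = -6M₀ab/L³ = -6·10·(12/5)·(8/5)/4³ = -18/5 kN
  M_B = M₀a(2b-a)/L² = 10·(12/5)·(2·(8/5)-(12/5))/4² = 6/5 kN·m
Superposition: R_A = -5123/135 kN, M_A = -3796/135 kN·m, R_B = -7432/135 kN, M_B = 4634/135 kN·m

R_A = -5123/135 kN, M_A = -3796/135 kN·m, R_B = -7432/135 kN, M_B = 4634/135 kN·m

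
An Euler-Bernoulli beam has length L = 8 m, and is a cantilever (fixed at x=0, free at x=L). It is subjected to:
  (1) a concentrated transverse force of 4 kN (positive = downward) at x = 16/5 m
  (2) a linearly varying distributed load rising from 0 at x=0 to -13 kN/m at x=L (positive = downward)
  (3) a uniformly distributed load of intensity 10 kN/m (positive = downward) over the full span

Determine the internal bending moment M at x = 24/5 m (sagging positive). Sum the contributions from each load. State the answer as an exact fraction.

Load 1 — point force P=4 kN at a=16/5 m (b=L-a=24/5):
  M_1 = 0  [x>a] = 0 kN·m
Load 2 — triangular load w₀=-13 kN/m (0→w₀ over full span):
  M_2 = w₀Lx/2 - w₀L²/3 - w₀x³/(6L) = (-13)·8·(24/5)/2 - (-13)·8²/3 - (-13)·(24/5)³/(6·8) = 21632/375 kN·m
Load 3 — uniform load w=10 kN/m over full span:
  M_3 = -w(L-x)²/2 = -10·(8-(24/5))²/2 = -256/5 kN·m
Superposition: M = Σ M_i = 2432/375 kN·m ≈ 6.485333 kN·m

M(24/5) = 2432/375 kN·m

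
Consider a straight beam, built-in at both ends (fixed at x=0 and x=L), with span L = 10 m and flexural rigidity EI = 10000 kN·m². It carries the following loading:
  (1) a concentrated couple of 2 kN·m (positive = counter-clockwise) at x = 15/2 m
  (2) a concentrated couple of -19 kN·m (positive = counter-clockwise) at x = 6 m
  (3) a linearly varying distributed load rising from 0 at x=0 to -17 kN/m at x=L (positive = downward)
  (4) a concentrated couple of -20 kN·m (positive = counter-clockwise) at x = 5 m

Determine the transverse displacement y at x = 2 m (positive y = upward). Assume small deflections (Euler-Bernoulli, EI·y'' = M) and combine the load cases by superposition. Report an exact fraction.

y(2) = 140023/15000000 m

Load 1 — applied couple M₀=2 kN·m at a=15/2 m (b=L-a=5/2):
  y_1 = (R_Ax³/6 - M_Ax²/2)/EI  [x≤a] with R_A=9/40, M_A=5/8 = ((9/40)·2³/6 - (5/8)·2²/2)/10000 = -19/200000 m
Load 2 — applied couple M₀=-19 kN·m at a=6 m (b=L-a=4):
  y_2 = (R_Ax³/6 - M_Ax²/2)/EI  [x≤a] with R_A=-342/125, M_A=-152/25 = ((-342/125)·2³/6 - (-152/25)·2²/2)/10000 = 133/156250 m
Load 3 — triangular load w₀=-17 kN/m (0→w₀ over full span):
  y_3 = -w₀x²(L-x)²(x+2L)/(120LEI) = -(-17)·2²·(10-2)²·(2+2·10)/(120·10·10000) = 374/46875 m
Load 4 — applied couple M₀=-20 kN·m at a=5 m (b=L-a=5):
  y_4 = (R_Ax³/6 - M_Ax²/2)/EI  [x≤a] with R_A=-3, M_A=-5 = ((-3)·2³/6 - (-5)·2²/2)/10000 = 3/5000 m
Superposition: y = Σ y_i = 140023/15000000 m ≈ 0.009335 m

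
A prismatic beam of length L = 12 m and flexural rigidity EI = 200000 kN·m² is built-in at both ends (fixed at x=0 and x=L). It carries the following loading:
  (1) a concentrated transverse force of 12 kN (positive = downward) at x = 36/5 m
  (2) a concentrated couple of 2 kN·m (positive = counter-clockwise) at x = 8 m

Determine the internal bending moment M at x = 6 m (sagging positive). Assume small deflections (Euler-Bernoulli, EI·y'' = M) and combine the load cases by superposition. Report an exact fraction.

M(6) = 914/75 kN·m

Load 1 — point force P=12 kN at a=36/5 m (b=L-a=24/5):
  M_1 = Pb²(3a+b)x/L³ - Pab²/L²  [x≤a] = 12·(24/5)²·(3·(36/5)+(24/5))·6/12³ - 12·(36/5)·(24/5)²/12² = 288/25 kN·m
Load 2 — applied couple M₀=2 kN·m at a=8 m (b=L-a=4):
  M_2 = R_Ax - M_A  [x≤a] with R_A=2/9, M_A=2/3 = (2/9)·6 - (2/3) = 2/3 kN·m
Superposition: M = Σ M_i = 914/75 kN·m ≈ 12.186667 kN·m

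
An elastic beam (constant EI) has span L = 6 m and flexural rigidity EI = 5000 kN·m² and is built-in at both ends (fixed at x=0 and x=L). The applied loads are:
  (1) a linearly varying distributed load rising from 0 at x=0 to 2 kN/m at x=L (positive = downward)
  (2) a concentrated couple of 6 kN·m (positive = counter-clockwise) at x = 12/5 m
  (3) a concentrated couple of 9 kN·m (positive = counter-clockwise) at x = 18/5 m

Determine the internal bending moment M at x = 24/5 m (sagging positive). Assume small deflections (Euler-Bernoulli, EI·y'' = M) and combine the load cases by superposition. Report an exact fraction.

M(24/5) = -153/125 kN·m

Load 1 — triangular load w₀=2 kN/m (0→w₀ over full span):
  M_1 = 3w₀Lx/20 - w₀L²/30 - w₀x³/(6L) = 3·2·6·(24/5)/20 - 2·6²/30 - 2·(24/5)³/(6·6) = 12/125 kN·m
Load 2 — applied couple M₀=6 kN·m at a=12/5 m (b=L-a=18/5):
  M_2 = R_Ax - M_A - M₀  [x>a] with R_A=36/25, M_A=18/25 = (36/25)·(24/5) - (18/25) - 6 = 24/125 kN·m
Load 3 — applied couple M₀=9 kN·m at a=18/5 m (b=L-a=12/5):
  M_3 = R_Ax - M_A - M₀  [x>a] with R_A=54/25, M_A=72/25 = (54/25)·(24/5) - (72/25) - 9 = -189/125 kN·m
Superposition: M = Σ M_i = -153/125 kN·m ≈ -1.224000 kN·m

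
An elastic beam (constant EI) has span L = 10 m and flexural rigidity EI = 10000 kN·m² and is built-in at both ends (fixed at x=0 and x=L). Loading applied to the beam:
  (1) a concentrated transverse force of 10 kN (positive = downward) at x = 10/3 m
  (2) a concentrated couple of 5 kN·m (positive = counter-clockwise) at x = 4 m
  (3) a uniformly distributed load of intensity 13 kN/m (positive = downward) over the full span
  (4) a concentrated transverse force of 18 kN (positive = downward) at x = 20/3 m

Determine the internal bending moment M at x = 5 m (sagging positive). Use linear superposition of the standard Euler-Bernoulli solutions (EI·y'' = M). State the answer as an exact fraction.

Load 1 — point force P=10 kN at a=10/3 m (b=L-a=20/3):
  M_1 = Pa²(a+3b)(L-x)/L³ - Pa²b/L²  [x>a] = 10·(10/3)²·((10/3)+3·(20/3))·(10-5)/10³ - 10·(10/3)²·(20/3)/10² = 50/9 kN·m
Load 2 — applied couple M₀=5 kN·m at a=4 m (b=L-a=6):
  M_2 = R_Ax - M_A - M₀  [x>a] with R_A=18/25, M_A=3/5 = (18/25)·5 - (3/5) - 5 = -2 kN·m
Load 3 — uniform load w=13 kN/m over full span:
  M_3 = wLx/2 - wL²/12 - wx²/2 = 13·10·5/2 - 13·10²/12 - 13·5²/2 = 325/6 kN·m
Load 4 — point force P=18 kN at a=20/3 m (b=L-a=10/3):
  M_4 = Pb²(3a+b)x/L³ - Pab²/L²  [x≤a] = 18·(10/3)²·(3·(20/3)+(10/3))·5/10³ - 18·(20/3)·(10/3)²/10² = 10 kN·m
Superposition: M = Σ M_i = 1219/18 kN·m ≈ 67.722222 kN·m

M(5) = 1219/18 kN·m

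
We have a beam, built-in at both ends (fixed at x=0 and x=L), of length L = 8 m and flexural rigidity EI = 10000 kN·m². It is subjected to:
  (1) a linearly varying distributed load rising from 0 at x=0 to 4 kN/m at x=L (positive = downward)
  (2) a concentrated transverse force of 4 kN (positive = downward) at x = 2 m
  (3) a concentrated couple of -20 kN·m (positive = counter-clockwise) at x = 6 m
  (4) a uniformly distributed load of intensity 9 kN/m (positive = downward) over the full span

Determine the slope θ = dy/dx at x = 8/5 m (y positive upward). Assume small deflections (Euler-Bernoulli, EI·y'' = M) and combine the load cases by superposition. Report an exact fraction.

θ(8/5) = -9607/2343750 rad

Load 1 — triangular load w₀=4 kN/m (0→w₀ over full span):
  θ_1 = -w₀(2x(L-x)(L-2x)(x+2L)+x²(L-x)²)/(120LEI) = -4·(2·(8/5)·(8-(8/5))·(8-2·(8/5))·((8/5)+2·8)+(8/5)²·(8-(8/5))²)/(120·8·10000) = -896/1171875 rad
Load 2 — point force P=4 kN at a=2 m (b=L-a=6):
  θ_2 = -Pb²x(2aL-(3a+b)x)/(2L³EI)  [x≤a] = -4·6²·(8/5)·(2·2·8-(3·2+6)·(8/5))/(2·8³·10000) = -9/31250 rad
Load 3 — applied couple M₀=-20 kN·m at a=6 m (b=L-a=2):
  θ_3 = (R_Ax²/2 - M_Ax)/EI  [x≤a] with R_A=-45/16, M_A=-25/4 = ((-45/16)·(8/5)²/2 - (-25/4)·(8/5))/10000 = 2/3125 rad
Load 4 — uniform load w=9 kN/m over full span:
  θ_4 = -wx(L-x)(L-2x)/(12EI) = -9·(8/5)·(8-(8/5))·(8-2·(8/5))/(12·10000) = -288/78125 rad
Superposition: θ = Σ θ_i = -9607/2343750 rad ≈ -0.004099 rad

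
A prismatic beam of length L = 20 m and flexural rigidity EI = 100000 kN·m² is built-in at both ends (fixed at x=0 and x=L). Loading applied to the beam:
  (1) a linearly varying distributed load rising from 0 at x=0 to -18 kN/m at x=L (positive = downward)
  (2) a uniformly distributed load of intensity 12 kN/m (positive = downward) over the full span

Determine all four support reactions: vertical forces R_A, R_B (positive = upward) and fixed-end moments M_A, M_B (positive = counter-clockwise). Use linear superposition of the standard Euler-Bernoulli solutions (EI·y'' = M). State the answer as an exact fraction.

Load 1 — triangular load w₀=-18 kN/m (0→w₀ over full span):
  R_A = 3w₀L/20 = 3·(-18)·20/20 = -54 kN
  M_A = w₀L²/30 = (-18)·20²/30 = -240 kN·m
  R_B = 7w₀L/20 = 7·(-18)·20/20 = -126 kN
  M_B = -w₀L²/20 = -(-18)·20²/20 = 360 kN·m
Load 2 — uniform load w=12 kN/m over full span:
  R_A = wL/2 = 12·20/2 = 120 kN
  M_A = wL²/12 = 12·20²/12 = 400 kN·m
  R_B = wL/2 = 12·20/2 = 120 kN
  M_B = -wL²/12 = -12·20²/12 = -400 kN·m
Superposition: R_A = 66 kN, M_A = 160 kN·m, R_B = -6 kN, M_B = -40 kN·m

R_A = 66 kN, M_A = 160 kN·m, R_B = -6 kN, M_B = -40 kN·m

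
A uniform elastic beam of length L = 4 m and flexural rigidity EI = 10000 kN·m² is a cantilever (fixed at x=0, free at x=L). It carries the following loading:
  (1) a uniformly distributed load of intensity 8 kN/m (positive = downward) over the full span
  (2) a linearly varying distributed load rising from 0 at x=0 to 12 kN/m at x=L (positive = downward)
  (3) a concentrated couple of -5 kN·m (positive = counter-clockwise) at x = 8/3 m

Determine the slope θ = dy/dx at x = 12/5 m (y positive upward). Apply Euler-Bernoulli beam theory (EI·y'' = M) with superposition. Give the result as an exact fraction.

θ(12/5) = -28203/1562500 rad

Load 1 — uniform load w=8 kN/m over full span:
  θ_1 = -wx(x²-3Lx+3L²)/(6EI) = -8·(12/5)·((12/5)²-3·4·(12/5)+3·4²)/(6·10000) = -624/78125 rad
Load 2 — triangular load w₀=12 kN/m (0→w₀ over full span):
  θ_2 = (w₀Lx²/4-w₀L²x/3-w₀x⁴/(24L))/EI = (12·4·(12/5)²/4-12·4²·(12/5)/3-12·(12/5)⁴/(24·4))/10000 = -3462/390625 rad
Load 3 — applied couple M₀=-5 kN·m at a=8/3 m (b=L-a=4/3):
  θ_3 = M₀x/EI  [x≤a] = (-5)·(12/5)/10000 = -3/2500 rad
Superposition: θ = Σ θ_i = -28203/1562500 rad ≈ -0.018050 rad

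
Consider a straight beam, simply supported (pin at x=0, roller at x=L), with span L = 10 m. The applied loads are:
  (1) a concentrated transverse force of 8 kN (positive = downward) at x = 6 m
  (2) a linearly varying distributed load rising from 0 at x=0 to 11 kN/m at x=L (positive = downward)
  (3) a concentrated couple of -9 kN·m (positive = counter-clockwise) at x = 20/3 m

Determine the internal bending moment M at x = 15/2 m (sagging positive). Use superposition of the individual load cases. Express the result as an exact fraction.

M(15/2) = 2381/32 kN·m

Load 1 — point force P=8 kN at a=6 m (b=L-a=4):
  M_1 = Pa(L-x)/L  [x>a] = 8·6·(10-(15/2))/10 = 12 kN·m
Load 2 — triangular load w₀=11 kN/m (0→w₀ over full span):
  M_2 = w₀Lx/6 - w₀x³/(6L) = 11·10·(15/2)/6 - 11·(15/2)³/(6·10) = 1925/32 kN·m
Load 3 — applied couple M₀=-9 kN·m at a=20/3 m (b=L-a=10/3):
  M_3 = M₀x/L - M₀  [x>a] = (-9)·(15/2)/10 - (-9) = 9/4 kN·m
Superposition: M = Σ M_i = 2381/32 kN·m ≈ 74.406250 kN·m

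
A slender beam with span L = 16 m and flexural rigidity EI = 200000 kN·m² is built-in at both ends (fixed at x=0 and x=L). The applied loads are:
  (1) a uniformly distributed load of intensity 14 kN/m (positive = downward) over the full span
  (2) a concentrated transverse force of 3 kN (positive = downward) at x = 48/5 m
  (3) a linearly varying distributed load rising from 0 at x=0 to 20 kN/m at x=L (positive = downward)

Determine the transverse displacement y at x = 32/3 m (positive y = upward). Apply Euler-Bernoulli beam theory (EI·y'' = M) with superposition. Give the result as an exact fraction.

Load 1 — uniform load w=14 kN/m over full span:
  y_1 = -wx²(L-x)²/(24EI) = -14·(32/3)²·(16-(32/3))²/(24·200000) = -7168/759375 m
Load 2 — point force P=3 kN at a=48/5 m (b=L-a=32/5):
  y_2 = -Pa²(L-x)²(3bL-(3b+a)(L-x))/(6L³EI)  [x>a] = -3·(48/5)²·(16-(32/3))²·(3·(32/5)·16-(3·(32/5)+(48/5))·(16-(32/3)))/(6·16³·200000) = -96/390625 m
Load 3 — triangular load w₀=20 kN/m (0→w₀ over full span):
  y_3 = -w₀x²(L-x)²(x+2L)/(120LEI) = -20·(32/3)²·(16-(32/3))²·((32/3)+2·16)/(120·16·200000) = -16384/2278125 m
Superposition: y = Σ y_i = -4805984/284765625 m ≈ -0.016877 m

y(32/3) = -4805984/284765625 m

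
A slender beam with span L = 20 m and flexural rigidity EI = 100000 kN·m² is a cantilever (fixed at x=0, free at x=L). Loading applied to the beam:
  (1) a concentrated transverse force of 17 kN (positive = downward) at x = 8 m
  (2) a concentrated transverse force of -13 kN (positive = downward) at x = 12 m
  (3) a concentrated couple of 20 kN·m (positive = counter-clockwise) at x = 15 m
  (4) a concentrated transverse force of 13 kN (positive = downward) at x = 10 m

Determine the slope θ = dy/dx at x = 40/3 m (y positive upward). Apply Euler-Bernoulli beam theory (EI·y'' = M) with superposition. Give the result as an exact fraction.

Load 1 — point force P=17 kN at a=8 m (b=L-a=12):
  θ_1 = -Pa²/(2EI)  [x>a] = -17·8²/(2·100000) = -17/3125 rad
Load 2 — point force P=-13 kN at a=12 m (b=L-a=8):
  θ_2 = -Pa²/(2EI)  [x>a] = -(-13)·12²/(2·100000) = 117/12500 rad
Load 3 — applied couple M₀=20 kN·m at a=15 m (b=L-a=5):
  θ_3 = M₀x/EI  [x≤a] = 20·(40/3)/100000 = 1/375 rad
Load 4 — point force P=13 kN at a=10 m (b=L-a=10):
  θ_4 = -Pa²/(2EI)  [x>a] = -13·10²/(2·100000) = -13/2000 rad
Superposition: θ = Σ θ_i = 13/150000 rad ≈ 0.000087 rad

θ(40/3) = 13/150000 rad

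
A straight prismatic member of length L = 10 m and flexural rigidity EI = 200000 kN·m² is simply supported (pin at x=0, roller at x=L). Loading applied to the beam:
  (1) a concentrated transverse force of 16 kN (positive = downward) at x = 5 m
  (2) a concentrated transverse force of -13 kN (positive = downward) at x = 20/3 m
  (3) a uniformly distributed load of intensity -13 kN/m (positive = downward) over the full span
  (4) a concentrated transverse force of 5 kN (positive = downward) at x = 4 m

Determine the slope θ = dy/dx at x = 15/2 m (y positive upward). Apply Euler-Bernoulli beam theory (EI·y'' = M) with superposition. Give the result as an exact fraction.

θ(15/2) = -426137/259200000 rad

Load 1 — point force P=16 kN at a=5 m (b=L-a=5):
  θ_1 = -Pa(2L²-6Lx+3x²+a²)/(6LEI)  [x>a] = -16·5·(2·10²-6·10·(15/2)+3·(15/2)²+5²)/(6·10·200000) = 3/8000 rad
Load 2 — point force P=-13 kN at a=20/3 m (b=L-a=10/3):
  θ_2 = -Pa(2L²-6Lx+3x²+a²)/(6LEI)  [x>a] = -(-13)·(20/3)·(2·10²-6·10·(15/2)+3·(15/2)²+(20/3)²)/(6·10·200000) = -689/2592000 rad
Load 3 — uniform load w=-13 kN/m over full span:
  θ_3 = -w(L³-6Lx²+4x³)/(24EI) = -(-13)·(10³-6·10·(15/2)²+4·(15/2)³)/(24·200000) = -143/76800 rad
Load 4 — point force P=5 kN at a=4 m (b=L-a=6):
  θ_4 = -Pa(2L²-6Lx+3x²+a²)/(6LEI)  [x>a] = -5·4·(2·10²-6·10·(15/2)+3·(15/2)²+4²)/(6·10·200000) = 87/800000 rad
Superposition: θ = Σ θ_i = -426137/259200000 rad ≈ -0.001644 rad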